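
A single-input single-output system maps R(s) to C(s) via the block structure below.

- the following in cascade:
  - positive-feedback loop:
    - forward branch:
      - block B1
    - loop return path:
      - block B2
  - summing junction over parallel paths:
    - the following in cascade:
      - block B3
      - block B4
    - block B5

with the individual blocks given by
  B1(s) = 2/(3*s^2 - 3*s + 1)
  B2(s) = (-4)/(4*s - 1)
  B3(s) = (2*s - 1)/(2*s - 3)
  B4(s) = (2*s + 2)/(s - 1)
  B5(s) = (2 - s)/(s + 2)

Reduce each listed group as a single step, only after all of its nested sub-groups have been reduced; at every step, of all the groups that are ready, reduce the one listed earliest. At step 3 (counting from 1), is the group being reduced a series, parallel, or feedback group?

Step 1: feedback reduction of B1, B2
Step 2: combine B3, B4 in series
Step 3: sum the parallel branches (B3*B4), B5
Step 4: series reduction of [B1/(1-B1*B2)], ((B3*B4)+B5)
Step 3: parallel.

Hence the answer: parallel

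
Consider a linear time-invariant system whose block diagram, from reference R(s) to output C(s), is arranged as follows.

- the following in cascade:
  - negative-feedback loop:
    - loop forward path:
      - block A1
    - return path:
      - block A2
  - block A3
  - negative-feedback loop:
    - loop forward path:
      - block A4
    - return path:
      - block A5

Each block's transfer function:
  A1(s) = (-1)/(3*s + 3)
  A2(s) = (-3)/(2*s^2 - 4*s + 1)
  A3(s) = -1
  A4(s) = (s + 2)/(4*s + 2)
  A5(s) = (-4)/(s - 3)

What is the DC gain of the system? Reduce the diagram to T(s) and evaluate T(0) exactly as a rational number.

(1) collapse the loop (A1 forward, A2 return), giving (-2*s^2 + 4*s - 1)/(6*s^3 - 6*s^2 - 9*s + 6)
(2) collapse the loop (A4 forward, A5 return), giving (s^2 - s - 6)/(4*s^2 - 14*s - 14)
(3) cascade [A1/(1+A1*A2)], A3, [A4/(1+A4*A5)], giving (2*s^4 - 6*s^3 - 7*s^2 + 23*s - 6)/(24*s^5 - 108*s^4 - 36*s^3 + 234*s^2 + 42*s - 84)
DC gain: substitute s = 0 into T(s) from step 3: T(0) = -6/(-84) = 1/14.

Answer: 1/14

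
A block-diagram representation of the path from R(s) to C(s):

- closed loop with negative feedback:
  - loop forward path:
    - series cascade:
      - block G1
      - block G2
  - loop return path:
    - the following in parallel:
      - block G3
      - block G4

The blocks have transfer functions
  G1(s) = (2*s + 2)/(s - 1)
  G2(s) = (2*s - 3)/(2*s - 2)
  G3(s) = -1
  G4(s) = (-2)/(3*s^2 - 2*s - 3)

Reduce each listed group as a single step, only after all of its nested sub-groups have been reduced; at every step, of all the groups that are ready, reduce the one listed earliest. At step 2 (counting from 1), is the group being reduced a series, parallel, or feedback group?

The answer is parallel.

Reasoning:
Step 1: reduce the series chain G1, G2
Step 2: sum the parallel branches G3, G4
Step 3: close the feedback loop around (G1*G2), (G3+G4)
So the answer for step 2 is parallel.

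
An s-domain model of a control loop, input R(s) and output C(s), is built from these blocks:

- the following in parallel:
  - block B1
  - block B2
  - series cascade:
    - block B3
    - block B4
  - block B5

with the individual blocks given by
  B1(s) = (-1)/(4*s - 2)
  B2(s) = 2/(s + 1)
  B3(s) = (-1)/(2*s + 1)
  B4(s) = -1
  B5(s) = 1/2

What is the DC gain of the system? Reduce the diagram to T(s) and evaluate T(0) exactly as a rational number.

1. cascade B3, B4 gives 1/(2*s + 1)
2. combine B1, B2, (B3*B4), B5 in parallel gives (2*s^3 + 11*s^2 - s - 4)/(4*s^3 + 4*s^2 - s - 1)
Step 2 gives the overall T(s). Then T(0) = -4/(-1) = 4.

Final answer: 4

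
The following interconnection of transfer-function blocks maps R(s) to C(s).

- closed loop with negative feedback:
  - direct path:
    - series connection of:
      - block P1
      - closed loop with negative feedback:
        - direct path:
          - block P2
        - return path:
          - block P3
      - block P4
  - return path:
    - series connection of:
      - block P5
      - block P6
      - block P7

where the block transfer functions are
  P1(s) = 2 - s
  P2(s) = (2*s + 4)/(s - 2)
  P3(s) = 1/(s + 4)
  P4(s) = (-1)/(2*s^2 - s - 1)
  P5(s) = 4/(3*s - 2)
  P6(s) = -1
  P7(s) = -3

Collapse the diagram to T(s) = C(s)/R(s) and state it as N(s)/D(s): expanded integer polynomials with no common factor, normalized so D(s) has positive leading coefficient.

Reducing step by step:

(1) collapse the loop (P2 forward, P3 return); result (2*s^2 + 12*s + 16)/(s^2 + 4*s - 4)
(2) series reduction of P1, [P2/(1+P2*P3)], P4; result (2*s^3 + 8*s^2 - 8*s - 32)/(2*s^4 + 7*s^3 - 13*s^2 + 4)
(3) combine P5, P6, P7 in series; result 12/(3*s - 2)
(4) reduce the feedback loop with forward (P1*[P2/(1+P2*P3)]*P4) and return (P5*P6*P7) - this is the overall T(s), already in the required normalized form

Answer: (6*s^4 + 20*s^3 - 40*s^2 - 80*s + 64)/(6*s^5 + 17*s^4 - 29*s^3 + 122*s^2 - 84*s - 392)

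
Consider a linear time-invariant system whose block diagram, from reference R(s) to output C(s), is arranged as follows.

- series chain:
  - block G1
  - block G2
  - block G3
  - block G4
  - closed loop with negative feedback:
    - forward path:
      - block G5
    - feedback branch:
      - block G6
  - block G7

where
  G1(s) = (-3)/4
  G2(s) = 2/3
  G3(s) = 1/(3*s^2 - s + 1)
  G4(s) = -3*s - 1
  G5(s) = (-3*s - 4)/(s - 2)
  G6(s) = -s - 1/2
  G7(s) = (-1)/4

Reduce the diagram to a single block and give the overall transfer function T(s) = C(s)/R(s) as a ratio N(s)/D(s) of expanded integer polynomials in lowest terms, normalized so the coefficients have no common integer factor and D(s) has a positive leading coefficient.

(1) reduce the feedback loop with forward G5 and return G6 = (-6*s - 8)/(6*s^2 + 13*s)
(2) multiply G1, G2, G3, G4, [G5/(1+G5*G6)], G7 (series) - this is the overall T(s), already in the required normalized form

Final answer: (9*s^2 + 15*s + 4)/(72*s^4 + 132*s^3 - 28*s^2 + 52*s)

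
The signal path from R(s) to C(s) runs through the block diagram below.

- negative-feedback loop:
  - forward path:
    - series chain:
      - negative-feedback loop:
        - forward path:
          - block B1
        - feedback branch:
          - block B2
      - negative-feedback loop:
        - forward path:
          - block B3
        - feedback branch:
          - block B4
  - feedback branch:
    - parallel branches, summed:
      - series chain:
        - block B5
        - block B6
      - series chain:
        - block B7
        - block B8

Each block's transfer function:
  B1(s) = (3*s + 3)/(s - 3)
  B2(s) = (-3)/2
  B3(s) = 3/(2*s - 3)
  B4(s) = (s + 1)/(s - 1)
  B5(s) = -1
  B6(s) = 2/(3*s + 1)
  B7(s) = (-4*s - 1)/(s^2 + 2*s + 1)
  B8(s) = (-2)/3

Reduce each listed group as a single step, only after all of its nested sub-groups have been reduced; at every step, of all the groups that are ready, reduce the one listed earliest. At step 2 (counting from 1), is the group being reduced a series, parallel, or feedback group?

(1) feedback reduction of B1, B2
(2) reduce the feedback loop with forward B3 and return B4
(3) reduce the series chain [B1/(1+B1*B2)], [B3/(1+B3*B4)]
(4) series reduction of B5, B6
(5) reduce the series chain B7, B8
(6) reduce the parallel group (B5*B6), (B7*B8)
(7) close the feedback loop around ([B1/(1+B1*B2)]*[B3/(1+B3*B4)]), ((B5*B6)+(B7*B8))
Step 2: feedback.

Final answer: feedback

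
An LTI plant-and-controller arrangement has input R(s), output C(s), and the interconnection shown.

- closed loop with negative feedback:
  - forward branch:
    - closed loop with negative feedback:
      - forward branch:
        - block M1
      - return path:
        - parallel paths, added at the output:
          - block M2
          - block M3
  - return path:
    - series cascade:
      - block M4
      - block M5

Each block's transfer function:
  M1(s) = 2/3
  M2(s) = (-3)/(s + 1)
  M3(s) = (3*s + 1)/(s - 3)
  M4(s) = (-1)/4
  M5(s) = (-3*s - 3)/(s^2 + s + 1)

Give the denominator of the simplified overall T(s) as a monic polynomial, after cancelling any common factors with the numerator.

Answer: s^4 + 13*s^3/18 + 29*s^2/18 - s/18 + 13/18

Working:
Step 1: reduce the parallel group M2, M3 = (3*s^2 + s + 10)/(s^2 - 2*s - 3)
Step 2: collapse the loop (M1 forward, (M2+M3) return) = (2*s^2 - 4*s - 6)/(9*s^2 - 4*s + 11)
Step 3: reduce the series chain M4, M5 = (3*s + 3)/(4*s^2 + 4*s + 4)
Step 4: collapse the loop ([M1/(1+M1*(M2+M3))] forward, (M4*M5) return) = (4*s^4 - 4*s^3 - 16*s^2 - 20*s - 12)/(18*s^4 + 13*s^3 + 29*s^2 - s + 13)
T(s) is the step-4 result (common factors already cancelled). Leading coefficient of the denominator: 18. Divide through by 18 for the monic polynomial.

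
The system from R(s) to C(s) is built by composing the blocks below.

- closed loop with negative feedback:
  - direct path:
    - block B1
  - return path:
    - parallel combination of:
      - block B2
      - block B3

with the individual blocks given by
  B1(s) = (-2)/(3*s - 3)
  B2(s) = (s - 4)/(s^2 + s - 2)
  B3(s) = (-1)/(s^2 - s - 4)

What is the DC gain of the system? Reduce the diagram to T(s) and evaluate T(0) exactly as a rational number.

The answer is 4/15.

Reasoning:
Step 1 - sum the parallel branches B2, B3 -> (s^3 - 6*s^2 - s + 18)/(s^4 - 7*s^2 - 2*s + 8)
Step 2 - apply the feedback formula to B1, (B2+B3) -> (-2*s^4 + 14*s^2 + 4*s - 16)/(3*s^5 - 3*s^4 - 23*s^3 + 27*s^2 + 32*s - 60)
Evaluating the step-2 result (the overall T(s)) at s = 0 gives T(0) = -16/(-60) = 4/15.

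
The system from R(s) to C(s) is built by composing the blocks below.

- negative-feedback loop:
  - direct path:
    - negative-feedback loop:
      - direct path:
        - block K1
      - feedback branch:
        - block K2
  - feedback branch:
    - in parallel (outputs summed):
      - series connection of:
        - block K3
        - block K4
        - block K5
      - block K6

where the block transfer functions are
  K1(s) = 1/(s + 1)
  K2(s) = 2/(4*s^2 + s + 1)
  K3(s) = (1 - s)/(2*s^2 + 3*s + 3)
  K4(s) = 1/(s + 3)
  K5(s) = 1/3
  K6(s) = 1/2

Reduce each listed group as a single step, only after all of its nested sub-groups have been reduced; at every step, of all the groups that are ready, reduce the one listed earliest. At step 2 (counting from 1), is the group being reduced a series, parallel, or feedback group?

1. feedback reduction of K1, K2
2. multiply K3, K4, K5 (series)
3. reduce the parallel group (K3*K4*K5), K6
4. reduce the feedback loop with forward [K1/(1+K1*K2)] and return ((K3*K4*K5)+K6)
Step 2: series.

Hence the answer: series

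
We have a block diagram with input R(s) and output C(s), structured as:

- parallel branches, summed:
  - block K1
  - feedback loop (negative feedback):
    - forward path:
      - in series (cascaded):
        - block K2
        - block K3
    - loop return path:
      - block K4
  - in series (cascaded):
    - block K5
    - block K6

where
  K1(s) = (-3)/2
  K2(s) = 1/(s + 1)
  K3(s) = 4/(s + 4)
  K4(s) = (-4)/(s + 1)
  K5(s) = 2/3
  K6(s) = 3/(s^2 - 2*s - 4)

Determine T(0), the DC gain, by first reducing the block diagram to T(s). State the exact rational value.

First reduce the diagram to T(s).

Step 1 - series reduction of K2, K3, giving 4/(s^2 + 5*s + 4)
Step 2 - collapse the loop ((K2*K3) forward, K4 return), giving (4*s + 4)/(s^3 + 6*s^2 + 9*s - 12)
Step 3 - series reduction of K5, K6, giving 2/(s^2 - 2*s - 4)
Step 4 - combine K1, [(K2*K3)/(1+(K2*K3)*K4)], (K5*K6) in parallel, giving (-3*s^5 - 12*s^4 + 33*s^3 + 178*s^2 + 24*s - 224)/(2*s^5 + 8*s^4 - 14*s^3 - 108*s^2 - 24*s + 96)
That last expression is T(s); at s = 0 only the constant terms survive, so T(0) = -224/96 = -7/3.

Answer: -7/3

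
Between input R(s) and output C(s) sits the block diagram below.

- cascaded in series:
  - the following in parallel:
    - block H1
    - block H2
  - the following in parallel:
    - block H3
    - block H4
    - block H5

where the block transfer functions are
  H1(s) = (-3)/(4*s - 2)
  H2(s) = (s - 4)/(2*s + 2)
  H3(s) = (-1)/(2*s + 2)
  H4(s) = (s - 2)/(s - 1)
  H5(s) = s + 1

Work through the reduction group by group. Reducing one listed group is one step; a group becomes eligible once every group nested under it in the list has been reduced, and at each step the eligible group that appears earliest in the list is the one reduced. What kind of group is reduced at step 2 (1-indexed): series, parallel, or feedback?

The answer is parallel.

Reasoning:
Step 1. combine H1, H2 in parallel
Step 2. sum the parallel branches H3, H4, H5
Step 3. series reduction of (H1+H2), (H3+H4+H5)
Step 2: parallel.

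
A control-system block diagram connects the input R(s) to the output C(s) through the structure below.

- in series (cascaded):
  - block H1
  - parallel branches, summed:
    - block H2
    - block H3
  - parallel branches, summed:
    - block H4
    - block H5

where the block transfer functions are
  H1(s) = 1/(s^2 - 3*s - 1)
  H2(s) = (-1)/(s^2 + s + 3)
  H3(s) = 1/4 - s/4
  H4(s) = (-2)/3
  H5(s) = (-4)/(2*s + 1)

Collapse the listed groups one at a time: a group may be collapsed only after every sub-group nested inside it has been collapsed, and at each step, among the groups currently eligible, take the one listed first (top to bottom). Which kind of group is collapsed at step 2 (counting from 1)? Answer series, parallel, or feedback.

[1] sum the parallel branches H2, H3
[2] reduce the parallel group H4, H5
[3] reduce the series chain H1, (H2+H3), (H4+H5)
Step 2 collapses a parallel group.

Hence the answer: parallel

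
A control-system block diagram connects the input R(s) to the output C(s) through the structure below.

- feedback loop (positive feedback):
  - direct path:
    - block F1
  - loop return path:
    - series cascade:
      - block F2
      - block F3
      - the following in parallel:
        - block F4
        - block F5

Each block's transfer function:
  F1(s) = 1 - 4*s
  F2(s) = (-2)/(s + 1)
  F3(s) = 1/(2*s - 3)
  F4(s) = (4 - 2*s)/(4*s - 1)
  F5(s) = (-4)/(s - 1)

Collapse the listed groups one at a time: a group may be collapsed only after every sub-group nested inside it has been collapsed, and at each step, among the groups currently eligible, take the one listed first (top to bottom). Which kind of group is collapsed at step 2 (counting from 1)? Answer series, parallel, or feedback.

Answer: series

Working:
[1] combine F4, F5 in parallel
[2] reduce the series chain F2, F3, (F4+F5)
[3] feedback reduction of F1, (F2*F3*(F4+F5))
So the answer for step 2 is series.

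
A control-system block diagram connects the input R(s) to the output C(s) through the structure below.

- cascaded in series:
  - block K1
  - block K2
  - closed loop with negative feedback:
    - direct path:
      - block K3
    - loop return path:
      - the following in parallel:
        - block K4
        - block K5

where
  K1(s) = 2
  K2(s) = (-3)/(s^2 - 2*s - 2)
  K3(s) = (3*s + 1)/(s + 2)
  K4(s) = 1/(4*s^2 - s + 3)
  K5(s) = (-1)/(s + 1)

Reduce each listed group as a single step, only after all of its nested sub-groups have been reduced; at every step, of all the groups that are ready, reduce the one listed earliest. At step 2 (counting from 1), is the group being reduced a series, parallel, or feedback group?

Reducing step by step:

Step 1. sum the parallel branches K4, K5
Step 2. feedback reduction of K3, (K4+K5)
Step 3. reduce the series chain K1, K2, [K3/(1+K3*(K4+K5))]
At step 2 the group reduced is feedback.

Answer: feedback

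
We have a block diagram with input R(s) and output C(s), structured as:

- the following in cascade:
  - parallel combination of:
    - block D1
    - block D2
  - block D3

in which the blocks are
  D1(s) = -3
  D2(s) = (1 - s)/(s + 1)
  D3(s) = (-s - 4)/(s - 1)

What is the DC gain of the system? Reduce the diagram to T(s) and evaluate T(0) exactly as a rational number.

(1) sum the parallel branches D1, D2 = (-4*s - 2)/(s + 1)
(2) combine (D1+D2), D3 in series = (4*s^2 + 18*s + 8)/(s^2 - 1)
That last expression is T(s); at s = 0 only the constant terms survive, so T(0) = 8/(-1) = -8.

Hence the answer: -8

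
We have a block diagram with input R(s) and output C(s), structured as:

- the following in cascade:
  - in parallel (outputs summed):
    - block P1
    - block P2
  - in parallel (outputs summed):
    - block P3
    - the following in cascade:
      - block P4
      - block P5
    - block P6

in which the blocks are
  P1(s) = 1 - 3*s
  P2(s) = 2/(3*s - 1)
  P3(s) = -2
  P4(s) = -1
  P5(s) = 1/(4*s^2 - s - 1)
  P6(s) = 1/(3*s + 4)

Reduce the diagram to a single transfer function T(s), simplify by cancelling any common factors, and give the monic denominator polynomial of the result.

Answer: s^4 + 3*s^3/4 - 17*s^2/18 - 5*s/36 + 1/9

Working:
[1] add P1, P2 (parallel), giving (-9*s^2 + 6*s + 1)/(3*s - 1)
[2] multiply P4, P5 (series), giving (-1)/(4*s^2 - s - 1)
[3] combine P3, (P4*P5), P6 in parallel, giving (-24*s^3 - 22*s^2 + 10*s + 3)/(12*s^3 + 13*s^2 - 7*s - 4)
[4] series reduction of (P1+P2), (P3+(P4*P5)+P6), giving (216*s^5 + 54*s^4 - 246*s^3 + 11*s^2 + 28*s + 3)/(36*s^4 + 27*s^3 - 34*s^2 - 5*s + 4)
T(s) is the step-4 result (common factors already cancelled). Leading coefficient of the denominator: 36. Divide through by 36 for the monic polynomial.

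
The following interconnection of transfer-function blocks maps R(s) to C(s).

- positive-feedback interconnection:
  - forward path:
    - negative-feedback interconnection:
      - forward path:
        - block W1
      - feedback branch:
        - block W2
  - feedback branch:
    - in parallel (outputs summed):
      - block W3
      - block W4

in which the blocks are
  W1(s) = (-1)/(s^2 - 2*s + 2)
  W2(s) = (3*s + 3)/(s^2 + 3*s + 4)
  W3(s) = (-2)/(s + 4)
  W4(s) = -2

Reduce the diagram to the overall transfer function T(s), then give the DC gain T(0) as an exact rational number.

1. feedback reduction of W1, W2 = (-s^2 - 3*s - 4)/(s^4 + s^3 - 5*s + 5)
2. reduce the parallel group W3, W4 = (-2*s - 10)/(s + 4)
3. reduce the feedback loop with forward [W1/(1+W1*W2)] and return (W3+W4) = (-s^3 - 7*s^2 - 16*s - 16)/(s^5 + 5*s^4 + 2*s^3 - 21*s^2 - 53*s - 20)
That last expression is T(s); at s = 0 only the constant terms survive, so T(0) = -16/(-20) = 4/5.

Hence the answer: 4/5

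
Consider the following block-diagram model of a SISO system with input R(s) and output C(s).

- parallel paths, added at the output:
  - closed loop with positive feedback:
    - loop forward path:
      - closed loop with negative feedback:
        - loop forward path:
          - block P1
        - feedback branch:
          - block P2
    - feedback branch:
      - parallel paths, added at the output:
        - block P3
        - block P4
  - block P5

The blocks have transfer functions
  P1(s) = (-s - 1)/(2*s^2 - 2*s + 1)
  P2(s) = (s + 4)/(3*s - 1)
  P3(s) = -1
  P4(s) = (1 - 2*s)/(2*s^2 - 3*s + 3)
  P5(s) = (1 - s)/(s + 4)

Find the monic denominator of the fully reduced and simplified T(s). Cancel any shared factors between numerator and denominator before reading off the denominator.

First reduce the diagram to T(s).

1. feedback reduction of P1, P2 gives (-3*s^2 - 2*s + 1)/(6*s^3 - 9*s^2 - 5)
2. parallel reduction of P3, P4 gives (-2*s^2 + s - 2)/(2*s^2 - 3*s + 3)
3. close the feedback loop around [P1/(1+P1*P2)], (P3+P4) gives (-6*s^4 + 5*s^3 - s^2 - 9*s + 3)/(12*s^5 - 42*s^4 + 44*s^3 - 39*s^2 + 10*s - 13)
4. parallel reduction of [[P1/(1+P1*P2)]/(1-[P1/(1+P1*P2)]*(P3+P4))], P5 gives (-12*s^6 + 48*s^5 - 105*s^4 + 102*s^3 - 62*s^2 - 10*s - 1)/(12*s^6 + 6*s^5 - 124*s^4 + 137*s^3 - 146*s^2 + 27*s - 52)
Step 4 gives the fully reduced T(s), with no common factor left to cancel. The denominator's leading coefficient is 12, so divide each of its coefficients by 12 to get the monic form.

Answer: s^6 + s^5/2 - 31*s^4/3 + 137*s^3/12 - 73*s^2/6 + 9*s/4 - 13/3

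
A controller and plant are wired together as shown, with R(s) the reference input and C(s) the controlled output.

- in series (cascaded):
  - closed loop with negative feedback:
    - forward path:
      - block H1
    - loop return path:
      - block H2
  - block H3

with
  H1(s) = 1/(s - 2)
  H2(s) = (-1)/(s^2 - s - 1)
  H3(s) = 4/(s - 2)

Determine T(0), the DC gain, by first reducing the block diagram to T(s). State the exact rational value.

1. close the feedback loop around H1, H2, giving (s^2 - s - 1)/(s^3 - 3*s^2 + s + 1)
2. multiply [H1/(1+H1*H2)], H3 (series), giving (4*s^2 - 4*s - 4)/(s^4 - 5*s^3 + 7*s^2 - s - 2)
That last expression is T(s); at s = 0 only the constant terms survive, so T(0) = -4/(-2) = 2.

Therefore the answer is 2.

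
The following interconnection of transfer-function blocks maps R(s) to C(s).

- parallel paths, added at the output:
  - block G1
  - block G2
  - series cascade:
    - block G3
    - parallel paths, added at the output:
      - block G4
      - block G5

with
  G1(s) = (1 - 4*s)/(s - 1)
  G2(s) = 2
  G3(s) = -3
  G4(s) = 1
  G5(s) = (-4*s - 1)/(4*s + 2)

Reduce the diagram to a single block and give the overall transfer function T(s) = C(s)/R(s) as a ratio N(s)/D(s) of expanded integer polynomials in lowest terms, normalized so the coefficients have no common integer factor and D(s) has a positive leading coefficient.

Step 1: sum the parallel branches G4, G5 -> 1/(4*s + 2)
Step 2: reduce the series chain G3, (G4+G5) -> (-3)/(4*s + 2)
Step 3: combine G1, G2, (G3*(G4+G5)) in parallel, which is the overall transfer function T(s) = C(s)/R(s) in lowest terms

Final answer: (-8*s^2 - 11*s + 1)/(4*s^2 - 2*s - 2)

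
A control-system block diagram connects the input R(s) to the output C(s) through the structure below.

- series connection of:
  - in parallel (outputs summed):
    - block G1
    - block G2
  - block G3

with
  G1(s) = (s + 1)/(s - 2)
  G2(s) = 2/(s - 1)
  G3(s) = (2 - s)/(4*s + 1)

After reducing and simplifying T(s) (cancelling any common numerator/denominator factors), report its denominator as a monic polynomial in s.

First reduce the diagram to T(s).

Step 1: add G1, G2 (parallel) -> (s^2 + 2*s - 5)/(s^2 - 3*s + 2)
Step 2: multiply (G1+G2), G3 (series) -> (-s^2 - 2*s + 5)/(4*s^2 - 3*s - 1)
That last expression is T(s), already simplified. Scaling its denominator by 1/4 (the reciprocal of the leading coefficient) yields the monic denominator.

Answer: s^2 - 3*s/4 - 1/4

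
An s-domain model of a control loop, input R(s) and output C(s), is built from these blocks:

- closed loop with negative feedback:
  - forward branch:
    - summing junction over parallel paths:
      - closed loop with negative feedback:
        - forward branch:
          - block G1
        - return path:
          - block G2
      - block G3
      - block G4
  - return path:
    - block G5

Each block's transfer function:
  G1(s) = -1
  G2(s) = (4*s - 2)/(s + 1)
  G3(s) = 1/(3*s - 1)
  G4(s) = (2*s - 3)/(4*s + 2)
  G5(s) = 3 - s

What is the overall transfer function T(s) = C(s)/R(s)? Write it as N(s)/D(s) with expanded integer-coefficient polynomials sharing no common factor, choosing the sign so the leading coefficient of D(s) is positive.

1. apply the feedback formula to G1, G2 = (s + 1)/(3*s - 3)
2. add [G1/(1+G1*G2)], G3, G4 (parallel) = (30*s^3 - 25*s^2 + 36*s - 17)/(36*s^3 - 30*s^2 - 12*s + 6)
3. reduce the feedback loop with forward ([G1/(1+G1*G2)]+G3+G4) and return G5: this yields T(s), and no further normalization is needed

Therefore the answer is (-30*s^3 + 25*s^2 - 36*s + 17)/(30*s^4 - 151*s^3 + 141*s^2 - 113*s + 45).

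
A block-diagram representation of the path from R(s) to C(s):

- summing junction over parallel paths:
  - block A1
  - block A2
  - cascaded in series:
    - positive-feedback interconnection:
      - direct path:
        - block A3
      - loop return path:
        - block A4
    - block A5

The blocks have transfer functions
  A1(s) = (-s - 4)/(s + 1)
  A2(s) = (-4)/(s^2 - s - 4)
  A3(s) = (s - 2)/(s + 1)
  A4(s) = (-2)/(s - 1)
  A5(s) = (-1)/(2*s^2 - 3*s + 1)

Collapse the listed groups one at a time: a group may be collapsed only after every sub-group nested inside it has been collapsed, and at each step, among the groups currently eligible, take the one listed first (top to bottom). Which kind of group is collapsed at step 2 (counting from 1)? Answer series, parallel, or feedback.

Step 1: close the feedback loop around A3, A4
Step 2: series reduction of [A3/(1-A3*A4)], A5
Step 3: parallel reduction of A1, A2, ([A3/(1-A3*A4)]*A5)
The group at step 2 is a series group.

Final answer: series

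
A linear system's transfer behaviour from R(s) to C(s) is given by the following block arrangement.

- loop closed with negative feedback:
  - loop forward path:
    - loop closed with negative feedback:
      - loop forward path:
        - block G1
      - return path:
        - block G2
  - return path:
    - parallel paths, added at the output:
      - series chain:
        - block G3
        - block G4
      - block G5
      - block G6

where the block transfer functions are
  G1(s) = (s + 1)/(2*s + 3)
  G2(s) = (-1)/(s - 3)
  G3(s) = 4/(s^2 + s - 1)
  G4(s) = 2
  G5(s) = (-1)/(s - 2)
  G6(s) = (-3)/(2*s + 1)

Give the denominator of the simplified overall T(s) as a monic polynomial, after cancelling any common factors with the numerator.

Reducing step by step:

Step 1: apply the feedback formula to G1, G2 -> (s^2 - 2*s - 3)/(2*s^2 - 4*s - 10)
Step 2: multiply G3, G4 (series) -> 8/(s^2 + s - 1)
Step 3: reduce the parallel group (G3*G4), G5, G6 -> (-5*s^3 + 16*s^2 - 14*s - 21)/(2*s^4 - s^3 - 7*s^2 + s + 2)
Step 4: feedback reduction of [G1/(1+G1*G2)], ((G3*G4)+G5+G6) -> (2*s^6 - 5*s^5 - 11*s^4 + 18*s^3 + 21*s^2 - 7*s - 6)/(4*s^6 - 15*s^5 - 4*s^4 + 9*s^3 + 29*s^2 + 66*s + 43)
No further cancellation is possible in the step-4 result, so that is T(s). Its denominator becomes monic after dividing by the leading coefficient 4.

Answer: s^6 - 15*s^5/4 - s^4 + 9*s^3/4 + 29*s^2/4 + 33*s/2 + 43/4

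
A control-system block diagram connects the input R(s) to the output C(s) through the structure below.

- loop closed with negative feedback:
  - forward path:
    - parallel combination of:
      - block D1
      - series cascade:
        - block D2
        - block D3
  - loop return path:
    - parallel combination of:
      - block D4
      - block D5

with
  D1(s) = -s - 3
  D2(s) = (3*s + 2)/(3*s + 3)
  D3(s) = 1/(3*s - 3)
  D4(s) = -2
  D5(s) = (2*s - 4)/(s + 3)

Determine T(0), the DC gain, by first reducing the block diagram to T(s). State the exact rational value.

Reducing step by step:

(1) combine D2, D3 in series -> (3*s + 2)/(9*s^2 - 9)
(2) parallel reduction of D1, (D2*D3) -> (-9*s^3 - 27*s^2 + 12*s + 29)/(9*s^2 - 9)
(3) combine D4, D5 in parallel -> (-10)/(s + 3)
(4) close the feedback loop around (D1+(D2*D3)), (D4+D5) -> (-9*s^4 - 54*s^3 - 69*s^2 + 65*s + 87)/(99*s^3 + 297*s^2 - 129*s - 317)
DC gain: substitute s = 0 into T(s) from step 4: T(0) = 87/(-317) = -87/317.

Answer: -87/317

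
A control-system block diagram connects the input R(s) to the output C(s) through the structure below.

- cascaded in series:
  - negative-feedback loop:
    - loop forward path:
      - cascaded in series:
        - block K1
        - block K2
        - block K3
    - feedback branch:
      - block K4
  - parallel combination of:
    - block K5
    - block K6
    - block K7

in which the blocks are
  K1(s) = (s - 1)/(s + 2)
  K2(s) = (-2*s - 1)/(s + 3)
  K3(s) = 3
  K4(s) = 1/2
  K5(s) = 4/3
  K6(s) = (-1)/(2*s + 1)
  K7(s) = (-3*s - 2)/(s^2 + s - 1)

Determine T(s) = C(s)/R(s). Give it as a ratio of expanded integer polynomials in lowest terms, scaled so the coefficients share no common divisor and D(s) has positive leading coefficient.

Step 1. reduce the series chain K1, K2, K3, giving (-6*s^2 + 3*s + 3)/(s^2 + 5*s + 6)
Step 2. apply the feedback formula to (K1*K2*K3), K4, giving (12*s^2 - 6*s - 6)/(4*s^2 - 13*s - 15)
Step 3. parallel reduction of K5, K6, K7, giving (8*s^3 - 9*s^2 - 28*s - 7)/(6*s^3 + 9*s^2 - 3*s - 3)
Step 4. multiply [(K1*K2*K3)/(1+(K1*K2*K3)*K4)], (K5+K6+K7) (series); the result is T(s) itself (integer coefficients, no common factor, positive leading denominator coefficient)

Final answer: (16*s^4 - 34*s^3 - 38*s^2 + 42*s + 14)/(4*s^4 - 9*s^3 - 32*s^2 - 2*s + 15)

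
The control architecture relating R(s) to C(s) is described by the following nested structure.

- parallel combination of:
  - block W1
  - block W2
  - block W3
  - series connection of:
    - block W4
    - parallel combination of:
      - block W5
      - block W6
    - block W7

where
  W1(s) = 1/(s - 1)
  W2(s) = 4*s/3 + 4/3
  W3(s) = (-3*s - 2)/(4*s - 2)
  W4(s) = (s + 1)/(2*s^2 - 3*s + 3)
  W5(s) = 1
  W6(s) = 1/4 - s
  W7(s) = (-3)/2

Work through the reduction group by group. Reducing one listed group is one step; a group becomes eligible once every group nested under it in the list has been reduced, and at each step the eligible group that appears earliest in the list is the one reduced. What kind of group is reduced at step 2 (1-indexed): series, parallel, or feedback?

Step 1: parallel reduction of W5, W6
Step 2: cascade W4, (W5+W6), W7
Step 3: combine W1, W2, W3, (W4*(W5+W6)*W7) in parallel
The group at step 2 is a series group.

Answer: series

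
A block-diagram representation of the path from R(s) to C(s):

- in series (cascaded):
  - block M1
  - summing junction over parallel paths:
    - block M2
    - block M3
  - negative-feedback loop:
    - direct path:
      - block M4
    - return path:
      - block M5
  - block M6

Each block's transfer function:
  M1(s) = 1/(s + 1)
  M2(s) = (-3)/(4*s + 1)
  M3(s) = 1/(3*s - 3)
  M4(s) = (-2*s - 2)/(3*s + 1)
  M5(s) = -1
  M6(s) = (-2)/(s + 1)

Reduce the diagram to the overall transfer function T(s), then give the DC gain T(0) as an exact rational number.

Step 1 - sum the parallel branches M2, M3 = (10 - 5*s)/(12*s^2 - 9*s - 3)
Step 2 - close the feedback loop around M4, M5 = (-2*s - 2)/(5*s + 3)
Step 3 - series reduction of M1, (M2+M3), [M4/(1+M4*M5)], M6 = (40 - 20*s)/(60*s^4 + 51*s^3 - 51*s^2 - 51*s - 9)
DC gain: substitute s = 0 into T(s) from step 3: T(0) = 40/(-9) = -40/9.

Therefore the answer is -40/9.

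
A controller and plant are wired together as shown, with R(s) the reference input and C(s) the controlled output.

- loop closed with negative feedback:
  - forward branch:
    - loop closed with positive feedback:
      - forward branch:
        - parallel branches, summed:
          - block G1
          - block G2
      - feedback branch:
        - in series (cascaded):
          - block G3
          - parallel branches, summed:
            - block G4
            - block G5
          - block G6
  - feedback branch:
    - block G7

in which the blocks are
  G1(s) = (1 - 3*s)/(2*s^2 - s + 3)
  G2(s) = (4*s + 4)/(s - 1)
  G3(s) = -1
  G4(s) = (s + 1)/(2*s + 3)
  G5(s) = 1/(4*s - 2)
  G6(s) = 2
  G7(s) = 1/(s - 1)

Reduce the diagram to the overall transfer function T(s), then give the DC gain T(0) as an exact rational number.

Reducing step by step:

Step 1. reduce the parallel group G1, G2 -> (8*s^3 + s^2 + 12*s + 11)/(2*s^3 - 3*s^2 + 4*s - 3)
Step 2. combine G4, G5 in parallel -> (4*s^2 + 4*s + 1)/(8*s^2 + 8*s - 6)
Step 3. series reduction of G3, (G4+G5), G6 -> (-4*s^2 - 4*s - 1)/(4*s^2 + 4*s - 3)
Step 4. reduce the feedback loop with forward (G1+G2) and return (G3*(G4+G5)*G6) -> (32*s^5 + 36*s^4 + 28*s^3 + 89*s^2 + 8*s - 33)/(40*s^5 + 32*s^4 + 58*s^3 + 106*s^2 + 32*s + 20)
Step 5. close the feedback loop around [(G1+G2)/(1-(G1+G2)*(G3*(G4+G5)*G6))], G7 -> (32*s^6 + 4*s^5 - 8*s^4 + 61*s^3 - 81*s^2 - 41*s + 33)/(40*s^6 + 24*s^5 + 62*s^4 + 76*s^3 + 15*s^2 - 4*s - 53)
Step 5 gives the overall T(s). Then T(0) = 33/(-53) = -33/53.

Answer: -33/53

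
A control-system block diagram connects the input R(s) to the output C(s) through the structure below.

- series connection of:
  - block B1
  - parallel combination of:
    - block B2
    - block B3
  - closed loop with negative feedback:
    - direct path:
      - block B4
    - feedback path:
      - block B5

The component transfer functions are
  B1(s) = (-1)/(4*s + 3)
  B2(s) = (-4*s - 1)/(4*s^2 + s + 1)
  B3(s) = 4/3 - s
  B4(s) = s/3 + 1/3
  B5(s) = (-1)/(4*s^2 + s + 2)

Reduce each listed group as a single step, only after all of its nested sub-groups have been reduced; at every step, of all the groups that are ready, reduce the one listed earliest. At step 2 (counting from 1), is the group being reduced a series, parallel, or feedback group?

Step 1: reduce the parallel group B2, B3
Step 2: collapse the loop (B4 forward, B5 return)
Step 3: multiply B1, (B2+B3), [B4/(1+B4*B5)] (series)
Step 2 collapses a feedback group.

Therefore the answer is feedback.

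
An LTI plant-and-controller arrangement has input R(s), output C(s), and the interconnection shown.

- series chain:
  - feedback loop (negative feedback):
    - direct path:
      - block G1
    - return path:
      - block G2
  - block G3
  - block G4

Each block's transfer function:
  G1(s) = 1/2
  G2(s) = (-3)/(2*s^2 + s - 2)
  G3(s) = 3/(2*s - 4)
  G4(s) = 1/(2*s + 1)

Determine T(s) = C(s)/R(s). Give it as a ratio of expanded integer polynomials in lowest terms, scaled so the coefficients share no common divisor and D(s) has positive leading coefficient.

First reduce the diagram to T(s).

(1) close the feedback loop around G1, G2 = (2*s^2 + s - 2)/(4*s^2 + 2*s - 7)
(2) series reduction of [G1/(1+G1*G2)], G3, G4, giving the overall T(s)

Answer: (6*s^2 + 3*s - 6)/(16*s^4 - 16*s^3 - 56*s^2 + 34*s + 28)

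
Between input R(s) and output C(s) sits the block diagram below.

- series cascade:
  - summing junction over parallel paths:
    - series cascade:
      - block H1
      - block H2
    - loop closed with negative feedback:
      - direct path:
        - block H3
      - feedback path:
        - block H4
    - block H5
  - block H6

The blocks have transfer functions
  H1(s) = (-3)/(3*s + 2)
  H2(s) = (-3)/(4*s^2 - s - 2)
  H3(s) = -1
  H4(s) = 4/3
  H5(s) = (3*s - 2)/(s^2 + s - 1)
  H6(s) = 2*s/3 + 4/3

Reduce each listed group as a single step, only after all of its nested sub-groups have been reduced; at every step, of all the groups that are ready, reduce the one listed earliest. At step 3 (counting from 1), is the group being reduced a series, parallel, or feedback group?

Step 1: combine H1, H2 in series
Step 2: apply the feedback formula to H3, H4
Step 3: sum the parallel branches (H1*H2), [H3/(1+H3*H4)], H5
Step 4: series reduction of ((H1*H2)+[H3/(1+H3*H4)]+H5), H6
Step 3 collapses a parallel group.

Hence the answer: parallel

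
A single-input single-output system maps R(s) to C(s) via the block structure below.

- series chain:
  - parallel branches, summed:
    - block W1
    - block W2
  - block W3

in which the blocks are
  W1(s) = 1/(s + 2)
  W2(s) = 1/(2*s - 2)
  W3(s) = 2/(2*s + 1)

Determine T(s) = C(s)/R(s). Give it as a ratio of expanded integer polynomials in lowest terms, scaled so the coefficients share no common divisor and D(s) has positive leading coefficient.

Answer: (3*s)/(2*s^3 + 3*s^2 - 3*s - 2)

Working:
Step 1: combine W1, W2 in parallel: (3*s)/(2*s^2 + 2*s - 4)
Step 2: multiply (W1+W2), W3 (series), giving the overall T(s)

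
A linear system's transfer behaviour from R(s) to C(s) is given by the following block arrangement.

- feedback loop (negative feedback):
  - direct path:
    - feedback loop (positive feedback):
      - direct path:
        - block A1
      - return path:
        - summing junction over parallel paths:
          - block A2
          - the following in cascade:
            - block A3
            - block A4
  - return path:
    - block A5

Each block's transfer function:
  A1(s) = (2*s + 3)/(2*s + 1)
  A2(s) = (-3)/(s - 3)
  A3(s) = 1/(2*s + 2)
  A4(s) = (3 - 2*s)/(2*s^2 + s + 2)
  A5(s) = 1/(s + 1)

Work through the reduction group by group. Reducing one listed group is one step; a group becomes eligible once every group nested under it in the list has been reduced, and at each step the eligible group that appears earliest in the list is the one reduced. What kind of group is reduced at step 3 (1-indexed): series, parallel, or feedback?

(1) combine A3, A4 in series
(2) combine A2, (A3*A4) in parallel
(3) apply the feedback formula to A1, (A2+(A3*A4))
(4) collapse the loop ([A1/(1-A1*(A2+(A3*A4)))] forward, A5 return)
The group at step 3 is a feedback group.

Final answer: feedback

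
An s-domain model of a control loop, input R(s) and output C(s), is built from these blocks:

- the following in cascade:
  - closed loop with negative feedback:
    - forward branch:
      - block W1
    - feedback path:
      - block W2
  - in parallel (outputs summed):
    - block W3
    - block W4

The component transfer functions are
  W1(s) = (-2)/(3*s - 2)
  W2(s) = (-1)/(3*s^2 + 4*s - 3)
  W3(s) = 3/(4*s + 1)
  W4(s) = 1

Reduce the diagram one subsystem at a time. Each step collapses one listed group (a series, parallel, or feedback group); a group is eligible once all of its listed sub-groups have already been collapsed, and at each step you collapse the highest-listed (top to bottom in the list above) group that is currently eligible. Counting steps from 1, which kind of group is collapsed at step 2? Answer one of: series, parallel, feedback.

1. collapse the loop (W1 forward, W2 return)
2. reduce the parallel group W3, W4
3. reduce the series chain [W1/(1+W1*W2)], (W3+W4)
At step 2 the group reduced is parallel.

Final answer: parallel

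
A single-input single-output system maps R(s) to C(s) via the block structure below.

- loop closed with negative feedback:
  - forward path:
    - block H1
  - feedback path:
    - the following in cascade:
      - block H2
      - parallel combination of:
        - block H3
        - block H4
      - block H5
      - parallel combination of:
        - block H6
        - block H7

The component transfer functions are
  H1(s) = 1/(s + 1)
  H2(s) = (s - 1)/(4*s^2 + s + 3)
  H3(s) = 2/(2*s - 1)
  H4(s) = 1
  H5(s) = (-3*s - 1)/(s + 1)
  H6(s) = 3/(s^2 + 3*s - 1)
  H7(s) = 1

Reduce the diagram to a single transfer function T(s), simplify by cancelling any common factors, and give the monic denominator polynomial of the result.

(1) reduce the parallel group H3, H4 -> (2*s + 1)/(2*s - 1)
(2) combine H6, H7 in parallel -> (s^2 + 3*s + 2)/(s^2 + 3*s - 1)
(3) cascade H2, (H3+H4), H5, (H6+H7) -> (-6*s^4 - 11*s^3 + 6*s^2 + 9*s + 2)/(8*s^5 + 22*s^4 - 9*s^3 + 14*s^2 - 14*s + 3)
(4) apply the feedback formula to H1, (H2*(H3+H4)*H5*(H6+H7)) -> (8*s^5 + 22*s^4 - 9*s^3 + 14*s^2 - 14*s + 3)/(8*s^6 + 30*s^5 + 7*s^4 - 6*s^3 + 6*s^2 - 2*s + 5)
T(s) is the step-4 result (common factors already cancelled). Leading coefficient of the denominator: 8. Divide through by 8 for the monic polynomial.

Therefore the answer is s^6 + 15*s^5/4 + 7*s^4/8 - 3*s^3/4 + 3*s^2/4 - s/4 + 5/8.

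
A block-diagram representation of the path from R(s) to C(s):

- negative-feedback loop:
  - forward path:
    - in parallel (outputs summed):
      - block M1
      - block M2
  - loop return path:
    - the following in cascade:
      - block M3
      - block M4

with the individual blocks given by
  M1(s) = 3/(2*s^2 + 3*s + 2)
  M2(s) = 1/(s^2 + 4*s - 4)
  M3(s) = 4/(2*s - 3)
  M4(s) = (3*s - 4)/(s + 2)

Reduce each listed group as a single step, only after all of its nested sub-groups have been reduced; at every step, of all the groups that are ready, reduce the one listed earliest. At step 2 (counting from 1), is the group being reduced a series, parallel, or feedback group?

[1] reduce the parallel group M1, M2
[2] cascade M3, M4
[3] feedback reduction of (M1+M2), (M3*M4)
At step 2 the group reduced is series.

Final answer: series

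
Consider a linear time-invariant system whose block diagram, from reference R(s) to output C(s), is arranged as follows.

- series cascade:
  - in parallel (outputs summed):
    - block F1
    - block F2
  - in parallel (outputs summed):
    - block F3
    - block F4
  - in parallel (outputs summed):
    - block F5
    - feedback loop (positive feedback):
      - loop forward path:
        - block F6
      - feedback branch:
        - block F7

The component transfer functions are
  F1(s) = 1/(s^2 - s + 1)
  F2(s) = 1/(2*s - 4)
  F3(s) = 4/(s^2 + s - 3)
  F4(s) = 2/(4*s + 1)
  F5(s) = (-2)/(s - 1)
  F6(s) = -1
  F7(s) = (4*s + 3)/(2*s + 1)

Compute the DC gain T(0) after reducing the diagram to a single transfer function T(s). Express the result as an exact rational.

First reduce the diagram to T(s).

1. combine F1, F2 in parallel = (s^2 + s - 3)/(2*s^3 - 6*s^2 + 6*s - 4)
2. parallel reduction of F3, F4 = (2*s^2 + 18*s - 2)/(4*s^3 + 5*s^2 - 11*s - 3)
3. reduce the feedback loop with forward F6 and return F7 = (-2*s - 1)/(6*s + 4)
4. parallel reduction of F5, [F6/(1-F6*F7)] = (-2*s^2 - 11*s - 7)/(6*s^2 - 2*s - 4)
5. cascade (F1+F2), (F3+F4), (F5+[F6/(1-F6*F7)]) = (-2*s^4 - 29*s^3 - 104*s^2 - 52*s + 7)/(24*s^6 - 74*s^5 + 60*s^4 - 4*s^3 - 38*s^2 + 24*s + 8)
That last expression is T(s); at s = 0 only the constant terms survive, so T(0) = 7/8.

Answer: 7/8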